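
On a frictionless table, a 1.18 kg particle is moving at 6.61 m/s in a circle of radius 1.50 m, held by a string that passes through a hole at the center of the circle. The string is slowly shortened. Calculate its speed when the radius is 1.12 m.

v₂ ≈ 8.85 m/s

Central (radial) force ⇒ zero torque about the center ⇒ m v r is constant.
v₂ = v₁ r₁ / r₂ = (6.61)(1.50) / (1.12) = 8.853 m/s.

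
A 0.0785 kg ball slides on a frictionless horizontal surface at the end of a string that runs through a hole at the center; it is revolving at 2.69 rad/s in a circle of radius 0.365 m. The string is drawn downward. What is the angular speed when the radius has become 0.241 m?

The constraining force is radial, so m r² ω about the center is conserved.
ω₂ = ω₁ (r₁/r₂)² = (2.69)(0.365/0.241)² = 6.170 rad/s.

ω₂ ≈ 6.17 rad/s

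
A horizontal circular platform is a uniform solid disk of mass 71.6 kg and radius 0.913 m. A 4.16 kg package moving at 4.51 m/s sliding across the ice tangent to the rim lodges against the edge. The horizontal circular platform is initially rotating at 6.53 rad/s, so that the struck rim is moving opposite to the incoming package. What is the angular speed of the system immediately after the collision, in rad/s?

About the central axle the impulsive forces during the collision are internal, so angular momentum about that axis is conserved.
I_p = ½(71.6)(0.913)² = 29.84 kg·m². Taking the sense of the package's angular momentum as positive, L_{package} = m v R = (4.16)(4.51)(0.913) = 17.13 kg·m²/s.
L_i = −I_p ω_p + m v R = −(29.84)(6.53) + 17.13 = -177.7 kg·m²/s.
After sticking, I_f = I_p + m R² = 29.84 + (4.16)(0.913)² = 33.31 kg·m².
ω_f = L_i / I_f = -177.7 / 33.31 = -5.336 rad/s.

|ω_f| ≈ 5.34 rad/s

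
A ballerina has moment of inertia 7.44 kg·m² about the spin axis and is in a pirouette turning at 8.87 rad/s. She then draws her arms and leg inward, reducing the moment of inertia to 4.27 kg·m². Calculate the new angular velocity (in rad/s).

With no external torque about the axis, L is conserved: I₁ω₁ = I₂ω₂.
ω₂ = I₁ω₁ / I₂ = (7.440)(8.87 rad/s) / (4.270) = 15.45 rad/s.

ω₂ ≈ 15.5 rad/s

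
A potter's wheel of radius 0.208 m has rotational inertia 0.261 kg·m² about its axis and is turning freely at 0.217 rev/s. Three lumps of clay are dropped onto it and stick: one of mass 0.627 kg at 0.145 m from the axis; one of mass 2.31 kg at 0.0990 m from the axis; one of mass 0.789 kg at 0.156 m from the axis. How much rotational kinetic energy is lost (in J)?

No external torque acts about the axis; L_before = L_after.
Added inertia Σmr² = (0.627)(0.145)² + (2.31)(0.0990)² + (0.789)(0.156)² = 0.05502 kg·m²; I_f = 0.2610 + 0.05502 = 0.3160 kg·m².
ω_f = I_p ω_i / I_f = (0.2610)(0.217) / 0.3160 = 0.1792 rev/s.
KE_i = ½(0.2610)(1.363 rad/s)² = 0.2426 J; KE_f = ½(0.3160)(1.126)² = 0.2004 J.

energy lost ≈ 0.0422 J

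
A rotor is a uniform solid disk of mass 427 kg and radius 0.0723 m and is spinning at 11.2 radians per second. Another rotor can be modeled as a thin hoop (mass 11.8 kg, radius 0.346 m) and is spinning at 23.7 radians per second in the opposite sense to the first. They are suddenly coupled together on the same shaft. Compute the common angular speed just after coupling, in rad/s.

The coupling torques are internal; angular momentum about the shared axis is conserved.
Moments of inertia: I_A = ½(427)(0.0723)² = 1.116 kg·m²; I_B = (11.8)(0.346)² = 1.413 kg·m².
Taking A's sense as positive: L = (1.116)(11.2) − (1.413)(23.7) = -20.98 kg·m²·rad/s.
Combined I = 1.116 + 1.413 = 2.529 kg·m².
ω_f = L / I = -20.98 / 2.529 = -8.297 rad/s.

|ω_f| ≈ 8.30 rad/s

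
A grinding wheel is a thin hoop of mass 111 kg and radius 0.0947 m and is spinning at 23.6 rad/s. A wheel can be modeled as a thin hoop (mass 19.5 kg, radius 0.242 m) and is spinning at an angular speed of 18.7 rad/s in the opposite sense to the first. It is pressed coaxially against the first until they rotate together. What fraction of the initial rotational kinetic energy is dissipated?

The coupling torques are internal; angular momentum about the shared axis is conserved.
Moments of inertia: I_A = (111)(0.0947)² = 0.9955 kg·m²; I_B = (19.5)(0.242)² = 1.142 kg·m².
Taking A's sense as positive: L = (0.9955)(23.6) − (1.142)(18.7) = 2.137 kg·m²·rad/s.
Combined I = 0.9955 + 1.142 = 2.137 kg·m².
ω_f = L / I = 2.137 / 2.137 = 1.000 rad/s.
KE_i = ½ΣIω² = 476.9 J; KE_f = ½(2.137)(1.000)² = 1.069 J.
Fraction dissipated = (KE_i − KE_f)/KE_i = 0.9978.

fraction ≈ 0.998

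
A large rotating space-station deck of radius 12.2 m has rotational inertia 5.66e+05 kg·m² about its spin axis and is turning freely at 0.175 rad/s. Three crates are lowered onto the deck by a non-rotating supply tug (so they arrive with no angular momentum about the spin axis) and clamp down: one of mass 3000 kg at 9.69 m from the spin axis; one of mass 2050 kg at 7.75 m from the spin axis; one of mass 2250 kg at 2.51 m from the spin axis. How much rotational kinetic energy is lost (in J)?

The added mass arrives with no angular momentum about the spin axis, and any external torque about the spin axis is negligible, so the system's angular momentum is conserved.
Added inertia Σmr² = (3000)(9.69)² + (2050)(7.75)² + (2250)(2.51)² = 4.190e+05 kg·m²; I_f = 5.660e+05 + 4.190e+05 = 9.850e+05 kg·m².
ω_f = I_p ω_i / I_f = (5.660e+05)(0.175) / 9.850e+05 = 0.1006 rad/s.
KE_i = ½(5.660e+05)(0.1750 rad/s)² = 8667 J; KE_f = ½(9.850e+05)(0.1006)² = 4980 J.

energy lost ≈ 3690 J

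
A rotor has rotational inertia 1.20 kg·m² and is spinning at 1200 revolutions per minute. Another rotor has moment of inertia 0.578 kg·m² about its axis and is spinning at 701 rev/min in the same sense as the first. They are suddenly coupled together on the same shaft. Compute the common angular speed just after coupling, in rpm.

|ω_f| ≈ 1040 rpm

The coupling torques are internal; angular momentum about the shared axis is conserved.
Taking A's sense as positive: L = (1.200)(1200) + (0.5780)(701) = 1845 kg·m²·rpm.
Combined I = 1.200 + 0.5780 = 1.778 kg·m².
ω_f = L / I = 1845 / 1.778 = 1038 rpm.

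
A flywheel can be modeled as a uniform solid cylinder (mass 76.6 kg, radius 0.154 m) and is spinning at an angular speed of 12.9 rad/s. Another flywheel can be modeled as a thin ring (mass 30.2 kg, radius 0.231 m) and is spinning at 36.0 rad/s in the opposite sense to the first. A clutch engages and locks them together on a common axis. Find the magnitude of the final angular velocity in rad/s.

|ω_f| ≈ 18.4 rad/s

No external torque acts about the common axis, so total angular momentum is conserved.
Moments of inertia: I_A = ½(76.6)(0.154)² = 0.9083 kg·m²; I_B = (30.2)(0.231)² = 1.612 kg·m².
Taking A's sense as positive: L = (0.9083)(12.9) − (1.612)(36.0) = -46.30 kg·m²·rad/s.
Combined I = 0.9083 + 1.612 = 2.520 kg·m².
ω_f = L / I = -46.30 / 2.520 = -18.37 rad/s.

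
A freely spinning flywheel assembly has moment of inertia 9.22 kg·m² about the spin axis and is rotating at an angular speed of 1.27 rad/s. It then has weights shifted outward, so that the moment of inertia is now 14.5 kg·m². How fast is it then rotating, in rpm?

Angular momentum about the spin axis is conserved since the torque about it is zero.
ω₂ = I₁ω₁ / I₂ = (9.220)(1.27 rad/s) / (14.50) = 0.8075 rad/s = 7.711 rpm.

ω₂ ≈ 7.71 rpm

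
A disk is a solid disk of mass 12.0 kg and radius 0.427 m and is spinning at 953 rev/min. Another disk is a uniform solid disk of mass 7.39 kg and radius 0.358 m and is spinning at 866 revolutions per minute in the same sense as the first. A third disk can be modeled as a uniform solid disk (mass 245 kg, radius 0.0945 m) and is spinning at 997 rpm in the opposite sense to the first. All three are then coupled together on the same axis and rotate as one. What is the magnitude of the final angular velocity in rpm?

|ω_f| ≈ 136 rpm

No external torque acts about the common axis, so total angular momentum is conserved.
Moments of inertia: I_A = ½(12.0)(0.427)² = 1.094 kg·m²; I_B = ½(7.39)(0.358)² = 0.4736 kg·m²; I_C = ½(245)(0.0945)² = 1.094 kg·m².
Taking A's sense as positive: L = (1.094)(953) + (0.4736)(866) − (1.094)(997) = 362.0 kg·m²·rpm.
Combined I = 1.094 + 0.4736 + 1.094 = 2.661 kg·m².
ω_f = L / I = 362.0 / 2.661 = 136.0 rpm.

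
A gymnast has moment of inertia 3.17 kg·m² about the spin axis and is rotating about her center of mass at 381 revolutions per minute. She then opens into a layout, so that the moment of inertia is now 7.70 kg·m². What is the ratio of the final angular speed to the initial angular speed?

ω₂/ω₁ ≈ 0.412

No external torque acts about the spin axis, so angular momentum is conserved.
ω₂/ω₁ = I₁/I₂ = 3.170 / 7.700 = 0.4117.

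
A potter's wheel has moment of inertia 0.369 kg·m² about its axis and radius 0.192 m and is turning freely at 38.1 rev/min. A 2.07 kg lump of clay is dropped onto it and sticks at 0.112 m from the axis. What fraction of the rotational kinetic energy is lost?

No external torque acts about the axis; L_before = L_after.
Added inertia Σmr² = (2.07)(0.112)² = 0.02597 kg·m²; I_f = 0.3690 + 0.02597 = 0.3950 kg·m².
ω_f = I_p ω_i / I_f = (0.3690)(38.1) / 0.3950 = 35.60 rpm.
KE_i = ½(0.3690)(3.990 rad/s)² = 2.937 J; KE_f = ½(0.3950)(3.728)² = 2.744 J.
Fraction lost = 0.06574.

fraction ≈ 0.0657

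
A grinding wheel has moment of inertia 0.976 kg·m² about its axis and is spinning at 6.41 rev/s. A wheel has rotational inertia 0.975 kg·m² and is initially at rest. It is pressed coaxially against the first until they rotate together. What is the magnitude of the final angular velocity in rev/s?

No external torque acts about the common axis, so total angular momentum is conserved.
Taking A's sense as positive: L = (0.9760)(6.41) = 6.256 kg·m²·rev/s.
Combined I = 0.9760 + 0.9750 = 1.951 kg·m².
ω_f = L / I = 6.256 / 1.951 = 3.207 rev/s.

|ω_f| ≈ 3.21 rev/s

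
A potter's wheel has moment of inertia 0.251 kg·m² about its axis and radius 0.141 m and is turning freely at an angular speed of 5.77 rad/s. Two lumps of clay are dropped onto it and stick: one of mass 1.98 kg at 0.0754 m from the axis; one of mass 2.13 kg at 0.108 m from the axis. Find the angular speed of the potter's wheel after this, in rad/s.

No external torque acts about the axis; L_before = L_after.
Added inertia Σmr² = (1.98)(0.0754)² + (2.13)(0.108)² = 0.03610 kg·m²; I_f = 0.2510 + 0.03610 = 0.2871 kg·m².
ω_f = I_p ω_i / I_f = (0.2510)(5.77) / 0.2871 = 5.044 rad/s.

ω_f ≈ 5.04 rad/s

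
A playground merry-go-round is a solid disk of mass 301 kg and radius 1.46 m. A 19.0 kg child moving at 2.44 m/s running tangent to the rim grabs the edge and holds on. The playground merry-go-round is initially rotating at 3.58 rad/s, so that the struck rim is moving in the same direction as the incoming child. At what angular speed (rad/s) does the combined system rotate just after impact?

The axle reaction passes through the axle and exerts no torque about it; angular momentum about the axle is conserved through the impact.
I_p = ½(301)(1.46)² = 320.8 kg·m². Taking the sense of the child's angular momentum as positive, L_{child} = m v R = (19.0)(2.44)(1.46) = 67.69 kg·m²/s.
L_i = +I_p ω_p + m v R = +(320.8)(3.58) + 67.69 = 1216 kg·m²/s.
After sticking, I_f = I_p + m R² = 320.8 + (19.0)(1.46)² = 361.3 kg·m².
ω_f = L_i / I_f = 1216 / 361.3 = 3.366 rad/s.

|ω_f| ≈ 3.37 rad/s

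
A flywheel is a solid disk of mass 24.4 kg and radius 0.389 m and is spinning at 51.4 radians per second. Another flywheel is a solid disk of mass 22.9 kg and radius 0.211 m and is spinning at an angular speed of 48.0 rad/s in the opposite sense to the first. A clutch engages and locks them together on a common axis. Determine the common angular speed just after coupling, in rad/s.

|ω_f| ≈ 29.9 rad/s

No external torque acts about the common axis, so total angular momentum is conserved.
Moments of inertia: I_A = ½(24.4)(0.389)² = 1.846 kg·m²; I_B = ½(22.9)(0.211)² = 0.5098 kg·m².
Taking A's sense as positive: L = (1.846)(51.4) − (0.5098)(48.0) = 70.42 kg·m²·rad/s.
Combined I = 1.846 + 0.5098 = 2.356 kg·m².
ω_f = L / I = 70.42 / 2.356 = 29.89 rad/s.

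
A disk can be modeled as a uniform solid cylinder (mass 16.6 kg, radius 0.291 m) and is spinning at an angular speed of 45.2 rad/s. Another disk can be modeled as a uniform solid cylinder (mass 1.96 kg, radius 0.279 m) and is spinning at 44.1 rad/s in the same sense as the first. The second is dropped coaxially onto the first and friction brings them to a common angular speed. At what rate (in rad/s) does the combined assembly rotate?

|ω_f| ≈ 45.1 rad/s

The coupling torques are internal; angular momentum about the shared axis is conserved.
Moments of inertia: I_A = ½(16.6)(0.291)² = 0.7029 kg·m²; I_B = ½(1.96)(0.279)² = 0.07628 kg·m².
Taking A's sense as positive: L = (0.7029)(45.2) + (0.07628)(44.1) = 35.13 kg·m²·rad/s.
Combined I = 0.7029 + 0.07628 = 0.7791 kg·m².
ω_f = L / I = 35.13 / 0.7791 = 45.09 rad/s.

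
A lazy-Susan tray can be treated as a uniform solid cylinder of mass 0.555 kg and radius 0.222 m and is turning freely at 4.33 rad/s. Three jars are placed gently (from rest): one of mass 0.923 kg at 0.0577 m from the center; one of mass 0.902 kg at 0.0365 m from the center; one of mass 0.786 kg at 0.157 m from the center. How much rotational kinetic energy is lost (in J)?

The added mass arrives with no angular momentum about the center, and any external torque about the center is negligible, so the system's angular momentum is conserved.
I_p = ½(0.555)(0.222)² = 0.01368 kg·m².
Added inertia Σmr² = (0.923)(0.0577)² + (0.902)(0.0365)² + (0.786)(0.157)² = 0.02365 kg·m²; I_f = 0.01368 + 0.02365 = 0.03733 kg·m².
ω_f = I_p ω_i / I_f = (0.01368)(4.33) / 0.03733 = 1.587 rad/s.
KE_i = ½(0.01368)(4.330 rad/s)² = 0.1282 J; KE_f = ½(0.03733)(1.587)² = 0.04698 J.

energy lost ≈ 0.0812 J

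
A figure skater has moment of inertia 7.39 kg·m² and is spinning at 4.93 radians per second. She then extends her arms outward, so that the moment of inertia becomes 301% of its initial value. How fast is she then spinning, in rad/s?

ω₂ ≈ 1.64 rad/s

No external torque acts about the spin axis, so angular momentum is conserved.
I₂ = 3.01 × 7.39 = 22.24 kg·m².
ω₂ = I₁ω₁ / I₂ = (7.390)(4.93 rad/s) / (22.24) = 1.638 rad/s.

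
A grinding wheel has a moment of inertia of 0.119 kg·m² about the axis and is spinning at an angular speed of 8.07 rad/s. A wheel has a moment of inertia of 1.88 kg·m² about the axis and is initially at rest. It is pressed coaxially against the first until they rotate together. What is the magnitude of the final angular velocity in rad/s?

The coupling torques are internal; angular momentum about the shared axis is conserved.
Taking A's sense as positive: L = (0.1190)(8.07) = 0.9603 kg·m²·rad/s.
Combined I = 0.1190 + 1.880 = 1.999 kg·m².
ω_f = L / I = 0.9603 / 1.999 = 0.4804 rad/s.

|ω_f| ≈ 0.480 rad/s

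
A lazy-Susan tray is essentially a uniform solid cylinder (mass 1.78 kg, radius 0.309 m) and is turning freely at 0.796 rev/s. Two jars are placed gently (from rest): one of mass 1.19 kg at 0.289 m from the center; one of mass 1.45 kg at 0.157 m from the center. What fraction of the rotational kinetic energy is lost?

fraction ≈ 0.614

The added mass arrives with no angular momentum about the center, and any external torque about the center is negligible, so the system's angular momentum is conserved.
I_p = ½(1.78)(0.309)² = 0.08498 kg·m².
Added inertia Σmr² = (1.19)(0.289)² + (1.45)(0.157)² = 0.1351 kg·m²; I_f = 0.08498 + 0.1351 = 0.2201 kg·m².
ω_f = I_p ω_i / I_f = (0.08498)(0.796) / 0.2201 = 0.3073 rev/s.
KE_i = ½(0.08498)(5.001 rad/s)² = 1.063 J; KE_f = ½(0.2201)(1.931)² = 0.4103 J.
Fraction lost = 0.6139.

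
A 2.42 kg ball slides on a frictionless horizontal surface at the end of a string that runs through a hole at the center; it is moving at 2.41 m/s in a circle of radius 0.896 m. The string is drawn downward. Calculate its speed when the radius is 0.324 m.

v₂ ≈ 6.66 m/s

Central (radial) force ⇒ zero torque about the center ⇒ m v r is constant.
v₂ = v₁ r₁ / r₂ = (2.41)(0.896) / (0.324) = 6.665 m/s.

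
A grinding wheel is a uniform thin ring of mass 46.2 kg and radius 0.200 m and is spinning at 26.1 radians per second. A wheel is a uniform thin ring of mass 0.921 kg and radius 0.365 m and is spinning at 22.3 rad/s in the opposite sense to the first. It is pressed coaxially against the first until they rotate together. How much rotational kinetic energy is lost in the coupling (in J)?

ΔKE lost ≈ 135 J

No external torque acts about the common axis, so total angular momentum is conserved.
Moments of inertia: I_A = (46.2)(0.200)² = 1.848 kg·m²; I_B = (0.921)(0.365)² = 0.1227 kg·m².
Taking A's sense as positive: L = (1.848)(26.1) − (0.1227)(22.3) = 45.50 kg·m²·rad/s.
Combined I = 1.848 + 0.1227 = 1.971 kg·m².
ω_f = L / I = 45.50 / 1.971 = 23.09 rad/s.
KE_i = ½ΣIω² = 659.9 J; KE_f = ½(1.971)(23.09)² = 525.2 J.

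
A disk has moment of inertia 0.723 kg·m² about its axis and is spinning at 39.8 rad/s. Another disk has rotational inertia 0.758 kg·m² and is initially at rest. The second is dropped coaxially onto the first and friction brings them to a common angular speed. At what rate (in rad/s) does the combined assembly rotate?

The coupling torques are internal; angular momentum about the shared axis is conserved.
Taking A's sense as positive: L = (0.7230)(39.8) = 28.78 kg·m²·rad/s.
Combined I = 0.7230 + 0.7580 = 1.481 kg·m².
ω_f = L / I = 28.78 / 1.481 = 19.43 rad/s.

|ω_f| ≈ 19.4 rad/s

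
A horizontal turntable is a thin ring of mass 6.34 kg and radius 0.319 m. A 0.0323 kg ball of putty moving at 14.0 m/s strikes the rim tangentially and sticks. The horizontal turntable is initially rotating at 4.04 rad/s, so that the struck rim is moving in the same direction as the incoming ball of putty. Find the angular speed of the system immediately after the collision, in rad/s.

|ω_f| ≈ 4.24 rad/s

About the axle the impulsive forces during the collision are internal, so angular momentum about that axis is conserved.
I_p = (6.34)(0.319)² = 0.6452 kg·m². Taking the sense of the ball of putty's angular momentum as positive, L_{ball} = m v R = (0.0323)(14.0)(0.319) = 0.1443 kg·m²/s.
L_i = +I_p ω_p + m v R = +(0.6452)(4.04) + 0.1443 = 2.751 kg·m²/s.
After sticking, I_f = I_p + m R² = 0.6452 + (0.0323)(0.319)² = 0.6485 kg·m².
ω_f = L_i / I_f = 2.751 / 0.6485 = 4.242 rad/s.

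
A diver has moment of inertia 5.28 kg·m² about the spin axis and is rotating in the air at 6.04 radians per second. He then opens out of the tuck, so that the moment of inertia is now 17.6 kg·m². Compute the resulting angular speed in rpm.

With no external torque about the axis, L is conserved: I₁ω₁ = I₂ω₂.
ω₂ = I₁ω₁ / I₂ = (5.280)(6.04 rad/s) / (17.60) = 1.812 rad/s = 17.30 rpm.

ω₂ ≈ 17.3 rpm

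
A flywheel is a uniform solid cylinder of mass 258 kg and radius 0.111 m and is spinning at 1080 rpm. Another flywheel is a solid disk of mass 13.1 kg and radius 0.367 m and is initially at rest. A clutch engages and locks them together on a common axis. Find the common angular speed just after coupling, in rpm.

|ω_f| ≈ 695 rpm

The coupling torques are internal; angular momentum about the shared axis is conserved.
Moments of inertia: I_A = ½(258)(0.111)² = 1.589 kg·m²; I_B = ½(13.1)(0.367)² = 0.8822 kg·m².
Taking A's sense as positive: L = (1.589)(1080) = 1717 kg·m²·rpm.
Combined I = 1.589 + 0.8822 = 2.472 kg·m².
ω_f = L / I = 1717 / 2.472 = 694.5 rpm.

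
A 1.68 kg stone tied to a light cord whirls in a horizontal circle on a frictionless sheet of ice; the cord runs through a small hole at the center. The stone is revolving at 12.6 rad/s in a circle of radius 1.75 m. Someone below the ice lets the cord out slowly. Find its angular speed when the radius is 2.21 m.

ω₂ ≈ 7.90 rad/s

No torque about the axis ⇒ m r₁² ω₁ = m r₂² ω₂.
ω₂ = ω₁ (r₁/r₂)² = (12.6)(1.75/2.21)² = 7.901 rad/s.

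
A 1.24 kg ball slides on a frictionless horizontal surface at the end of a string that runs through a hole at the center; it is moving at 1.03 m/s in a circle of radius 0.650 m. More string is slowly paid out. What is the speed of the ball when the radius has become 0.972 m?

v₂ ≈ 0.689 m/s

The only horizontal force on the mass is along the cord (radial), so it exerts no torque about the hole and angular momentum m v r is conserved.
v₂ = v₁ r₁ / r₂ = (1.03)(0.650) / (0.972) = 0.6888 m/s.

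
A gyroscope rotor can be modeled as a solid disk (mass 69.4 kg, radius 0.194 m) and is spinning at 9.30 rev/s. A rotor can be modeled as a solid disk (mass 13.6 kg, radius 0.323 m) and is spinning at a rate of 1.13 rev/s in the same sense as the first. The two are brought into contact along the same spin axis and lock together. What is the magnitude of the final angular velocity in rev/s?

The coupling torques are internal; angular momentum about the shared axis is conserved.
Moments of inertia: I_A = ½(69.4)(0.194)² = 1.306 kg·m²; I_B = ½(13.6)(0.323)² = 0.7094 kg·m².
Taking A's sense as positive: L = (1.306)(9.30) + (0.7094)(1.13) = 12.95 kg·m²·rev/s.
Combined I = 1.306 + 0.7094 = 2.015 kg·m².
ω_f = L / I = 12.95 / 2.015 = 6.424 rev/s.

|ω_f| ≈ 6.42 rev/s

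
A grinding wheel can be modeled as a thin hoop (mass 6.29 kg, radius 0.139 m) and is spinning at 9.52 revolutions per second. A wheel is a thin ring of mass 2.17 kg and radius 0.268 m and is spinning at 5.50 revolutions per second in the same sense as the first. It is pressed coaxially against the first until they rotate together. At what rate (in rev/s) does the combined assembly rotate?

No external torque acts about the common axis, so total angular momentum is conserved.
Moments of inertia: I_A = (6.29)(0.139)² = 0.1215 kg·m²; I_B = (2.17)(0.268)² = 0.1559 kg·m².
Taking A's sense as positive: L = (0.1215)(9.52) + (0.1559)(5.50) = 2.014 kg·m²·rev/s.
Combined I = 0.1215 + 0.1559 = 0.2774 kg·m².
ω_f = L / I = 2.014 / 0.2774 = 7.261 rev/s.

|ω_f| ≈ 7.26 rev/s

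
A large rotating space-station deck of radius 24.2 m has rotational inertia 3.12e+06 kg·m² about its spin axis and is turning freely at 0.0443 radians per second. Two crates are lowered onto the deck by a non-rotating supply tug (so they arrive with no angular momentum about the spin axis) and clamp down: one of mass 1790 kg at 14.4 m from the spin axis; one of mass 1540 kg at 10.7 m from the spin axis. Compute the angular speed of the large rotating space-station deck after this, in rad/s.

ω_f ≈ 0.0377 rad/s

No external torque acts about the spin axis; L_before = L_after.
Added inertia Σmr² = (1790)(14.4)² + (1540)(10.7)² = 5.475e+05 kg·m²; I_f = 3.120e+06 + 5.475e+05 = 3.667e+06 kg·m².
ω_f = I_p ω_i / I_f = (3.120e+06)(0.0443) / 3.667e+06 = 0.03769 rad/s.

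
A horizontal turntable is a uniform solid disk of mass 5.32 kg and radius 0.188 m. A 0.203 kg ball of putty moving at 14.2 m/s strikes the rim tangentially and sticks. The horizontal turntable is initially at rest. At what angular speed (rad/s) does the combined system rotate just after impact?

|ω_f| ≈ 5.36 rad/s

The axle reaction passes through the axle and exerts no torque about it; angular momentum about the axle is conserved through the impact.
I_p = ½(5.32)(0.188)² = 0.09402 kg·m². Taking the sense of the ball of putty's angular momentum as positive, L_{ball} = m v R = (0.203)(14.2)(0.188) = 0.5419 kg·m²/s.
L_i = 0 + 0.5419 = 0.5419 kg·m²/s.
After sticking, I_f = I_p + m R² = 0.09402 + (0.203)(0.188)² = 0.1012 kg·m².
ω_f = L_i / I_f = 0.5419 / 0.1012 = 5.356 rad/s.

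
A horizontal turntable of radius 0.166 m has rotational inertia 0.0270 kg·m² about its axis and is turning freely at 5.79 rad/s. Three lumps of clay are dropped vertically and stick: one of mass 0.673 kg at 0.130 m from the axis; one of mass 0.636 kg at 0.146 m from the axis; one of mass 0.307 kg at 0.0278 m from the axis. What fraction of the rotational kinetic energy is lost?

The added mass arrives with no angular momentum about the axis, and any external torque about the axis is negligible, so the system's angular momentum is conserved.
Added inertia Σmr² = (0.673)(0.130)² + (0.636)(0.146)² + (0.307)(0.0278)² = 0.02517 kg·m²; I_f = 0.02700 + 0.02517 = 0.05217 kg·m².
ω_f = I_p ω_i / I_f = (0.02700)(5.79) / 0.05217 = 2.997 rad/s.
KE_i = ½(0.02700)(5.790 rad/s)² = 0.4526 J; KE_f = ½(0.05217)(2.997)² = 0.2342 J.
Fraction lost = 0.4824.

fraction ≈ 0.482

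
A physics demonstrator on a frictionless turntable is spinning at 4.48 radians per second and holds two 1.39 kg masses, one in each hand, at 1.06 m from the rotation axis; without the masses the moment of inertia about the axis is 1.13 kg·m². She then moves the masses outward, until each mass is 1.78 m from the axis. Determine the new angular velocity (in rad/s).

Angular momentum about the spin axis is conserved since the torque about it is zero.
I₁ = 1.13 + 2(1.39)(1.06)² = 4.254 kg·m²; I₂ = 1.13 + 2(1.39)(1.78)² = 9.938 kg·m².
ω₂ = I₁ω₁ / I₂ = (4.254)(4.48 rad/s) / (9.938) = 1.917 rad/s.

ω₂ ≈ 1.92 rad/s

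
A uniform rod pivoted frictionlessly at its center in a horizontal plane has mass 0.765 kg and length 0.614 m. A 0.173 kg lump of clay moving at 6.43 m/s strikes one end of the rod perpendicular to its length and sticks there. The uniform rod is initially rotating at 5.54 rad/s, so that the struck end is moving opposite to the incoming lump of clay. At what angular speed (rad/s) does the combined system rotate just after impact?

About the pivot the impulsive forces during the collision are internal, so angular momentum about that axis is conserved.
I_p = (1/12)(0.765)(0.614)² = 0.02403 kg·m². Taking the sense of the lump of clay's angular momentum as positive, L_{lump} = m v R = (0.173)(6.43)(0.614/2) = 0.3415 kg·m²/s.
L_i = −I_p ω_p + m v R = −(0.02403)(5.54) + 0.3415 = 0.2084 kg·m²/s.
After sticking, I_f = I_p + m R² = 0.02403 + (0.173)(0.614/2)² = 0.04034 kg·m².
ω_f = L_i / I_f = 0.2084 / 0.04034 = 5.165 rad/s.

|ω_f| ≈ 5.17 rad/s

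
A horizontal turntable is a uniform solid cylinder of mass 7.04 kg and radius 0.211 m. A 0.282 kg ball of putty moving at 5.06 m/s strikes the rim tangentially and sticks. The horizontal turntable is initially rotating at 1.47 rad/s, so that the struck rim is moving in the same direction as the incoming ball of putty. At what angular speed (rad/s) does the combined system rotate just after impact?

|ω_f| ≈ 3.14 rad/s

The axle reaction passes through the axle and exerts no torque about it; angular momentum about the axle is conserved through the impact.
I_p = ½(7.04)(0.211)² = 0.1567 kg·m². Taking the sense of the ball of putty's angular momentum as positive, L_{ball} = m v R = (0.282)(5.06)(0.211) = 0.3011 kg·m²/s.
L_i = +I_p ω_p + m v R = +(0.1567)(1.47) + 0.3011 = 0.5314 kg·m²/s.
After sticking, I_f = I_p + m R² = 0.1567 + (0.282)(0.211)² = 0.1693 kg·m².
ω_f = L_i / I_f = 0.5314 / 0.1693 = 3.140 rad/s.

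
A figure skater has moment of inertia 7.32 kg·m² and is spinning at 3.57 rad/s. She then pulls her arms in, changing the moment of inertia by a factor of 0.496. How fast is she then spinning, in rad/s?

Angular momentum about the spin axis is conserved since the torque about it is zero.
I₂ = 0.496 × 7.32 = 3.631 kg·m².
ω₂ = I₁ω₁ / I₂ = (7.320)(3.57 rad/s) / (3.631) = 7.198 rad/s.

ω₂ ≈ 7.20 rad/s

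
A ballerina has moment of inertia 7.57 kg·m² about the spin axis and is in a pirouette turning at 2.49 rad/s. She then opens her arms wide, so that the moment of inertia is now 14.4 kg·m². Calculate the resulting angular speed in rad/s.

With no external torque about the axis, L is conserved: I₁ω₁ = I₂ω₂.
ω₂ = I₁ω₁ / I₂ = (7.570)(2.49 rad/s) / (14.40) = 1.309 rad/s.

ω₂ ≈ 1.31 rad/s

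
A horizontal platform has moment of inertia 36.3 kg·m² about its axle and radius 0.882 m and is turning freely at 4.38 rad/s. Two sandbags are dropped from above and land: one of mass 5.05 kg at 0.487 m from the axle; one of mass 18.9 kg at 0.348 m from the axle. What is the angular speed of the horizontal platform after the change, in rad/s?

No external torque acts about the axle; L_before = L_after.
Added inertia Σmr² = (5.05)(0.487)² + (18.9)(0.348)² = 3.487 kg·m²; I_f = 36.30 + 3.487 = 39.79 kg·m².
ω_f = I_p ω_i / I_f = (36.30)(4.38) / 39.79 = 3.996 rad/s.

ω_f ≈ 4.00 rad/s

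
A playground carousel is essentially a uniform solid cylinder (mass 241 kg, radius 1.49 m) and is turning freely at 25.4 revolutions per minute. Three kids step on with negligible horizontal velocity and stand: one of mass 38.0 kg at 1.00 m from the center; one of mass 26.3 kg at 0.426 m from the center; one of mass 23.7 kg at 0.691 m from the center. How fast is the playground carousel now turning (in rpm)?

ω_f ≈ 21.1 rpm

The added mass arrives with no angular momentum about the center, and any external torque about the center is negligible, so the system's angular momentum is conserved.
I_p = ½(241)(1.49)² = 267.5 kg·m².
Added inertia Σmr² = (38.0)(1.00)² + (26.3)(0.426)² + (23.7)(0.691)² = 54.09 kg·m²; I_f = 267.5 + 54.09 = 321.6 kg·m².
ω_f = I_p ω_i / I_f = (267.5)(25.4) / 321.6 = 21.13 rpm.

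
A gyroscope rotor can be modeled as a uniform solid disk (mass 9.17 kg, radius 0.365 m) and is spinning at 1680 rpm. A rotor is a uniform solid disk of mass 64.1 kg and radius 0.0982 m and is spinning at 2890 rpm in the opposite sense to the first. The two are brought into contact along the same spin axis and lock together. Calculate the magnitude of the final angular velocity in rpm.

|ω_f| ≈ 145 rpm

No external torque acts about the common axis, so total angular momentum is conserved.
Moments of inertia: I_A = ½(9.17)(0.365)² = 0.6108 kg·m²; I_B = ½(64.1)(0.0982)² = 0.3091 kg·m².
Taking A's sense as positive: L = (0.6108)(1680) − (0.3091)(2890) = 133.0 kg·m²·rpm.
Combined I = 0.6108 + 0.3091 = 0.9199 kg·m².
ω_f = L / I = 133.0 / 0.9199 = 144.6 rpm.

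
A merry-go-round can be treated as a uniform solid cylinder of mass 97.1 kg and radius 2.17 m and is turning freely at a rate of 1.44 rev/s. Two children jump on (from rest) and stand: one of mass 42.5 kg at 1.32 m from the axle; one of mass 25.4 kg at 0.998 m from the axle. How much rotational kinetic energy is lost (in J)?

No external torque acts about the axle; L_before = L_after.
I_p = ½(97.1)(2.17)² = 228.6 kg·m².
Added inertia Σmr² = (42.5)(1.32)² + (25.4)(0.998)² = 99.35 kg·m²; I_f = 228.6 + 99.35 = 328.0 kg·m².
ω_f = I_p ω_i / I_f = (228.6)(1.44) / 328.0 = 1.004 rev/s.
KE_i = ½(228.6)(9.048 rad/s)² = 9358 J; KE_f = ½(328.0)(6.307)² = 6523 J.

energy lost ≈ 2830 J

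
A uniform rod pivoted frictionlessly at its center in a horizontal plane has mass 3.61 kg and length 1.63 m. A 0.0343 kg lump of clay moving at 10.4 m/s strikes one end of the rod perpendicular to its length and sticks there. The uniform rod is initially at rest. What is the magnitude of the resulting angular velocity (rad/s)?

The axle reaction passes through the pivot and exerts no torque about it; angular momentum about the pivot is conserved through the impact.
I_p = (1/12)(3.61)(1.63)² = 0.7993 kg·m². Taking the sense of the lump of clay's angular momentum as positive, L_{lump} = m v R = (0.0343)(10.4)(1.63/2) = 0.2907 kg·m²/s.
L_i = 0 + 0.2907 = 0.2907 kg·m²/s.
After sticking, I_f = I_p + m R² = 0.7993 + (0.0343)(1.63/2)² = 0.8221 kg·m².
ω_f = L_i / I_f = 0.2907 / 0.8221 = 0.3537 rad/s.

|ω_f| ≈ 0.354 rad/s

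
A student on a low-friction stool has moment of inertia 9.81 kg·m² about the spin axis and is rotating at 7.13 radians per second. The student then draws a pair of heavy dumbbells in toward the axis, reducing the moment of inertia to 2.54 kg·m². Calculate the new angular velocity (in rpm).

ω₂ ≈ 263 rpm

Angular momentum about the spin axis is conserved since the torque about it is zero.
ω₂ = I₁ω₁ / I₂ = (9.810)(7.13 rad/s) / (2.540) = 27.54 rad/s = 263.0 rpm.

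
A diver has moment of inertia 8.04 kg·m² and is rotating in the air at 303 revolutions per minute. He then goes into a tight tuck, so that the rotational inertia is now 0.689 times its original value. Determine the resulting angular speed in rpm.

With no external torque about the axis, L is conserved: I₁ω₁ = I₂ω₂.
I₂ = 0.689 × 8.04 = 5.540 kg·m².
ω₂ = I₁ω₁ / I₂ = (8.040)(303 rpm) / (5.540) = 439.8 rpm.

ω₂ ≈ 440 rpm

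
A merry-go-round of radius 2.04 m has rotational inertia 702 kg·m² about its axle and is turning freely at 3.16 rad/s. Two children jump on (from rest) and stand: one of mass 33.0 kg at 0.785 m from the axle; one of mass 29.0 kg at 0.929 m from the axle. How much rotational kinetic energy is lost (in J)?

energy lost ≈ 213 J

The added mass arrives with no angular momentum about the axle, and any external torque about the axle is negligible, so the system's angular momentum is conserved.
Added inertia Σmr² = (33.0)(0.785)² + (29.0)(0.929)² = 45.36 kg·m²; I_f = 702.0 + 45.36 = 747.4 kg·m².
ω_f = I_p ω_i / I_f = (702.0)(3.16) / 747.4 = 2.968 rad/s.
KE_i = ½(702.0)(3.160 rad/s)² = 3505 J; KE_f = ½(747.4)(2.968)² = 3292 J.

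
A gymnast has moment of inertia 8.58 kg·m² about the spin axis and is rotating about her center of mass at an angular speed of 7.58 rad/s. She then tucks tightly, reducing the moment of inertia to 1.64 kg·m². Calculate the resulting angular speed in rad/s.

ω₂ ≈ 39.7 rad/s

Angular momentum about the spin axis is conserved since the torque about it is zero.
ω₂ = I₁ω₁ / I₂ = (8.580)(7.58 rad/s) / (1.640) = 39.66 rad/s.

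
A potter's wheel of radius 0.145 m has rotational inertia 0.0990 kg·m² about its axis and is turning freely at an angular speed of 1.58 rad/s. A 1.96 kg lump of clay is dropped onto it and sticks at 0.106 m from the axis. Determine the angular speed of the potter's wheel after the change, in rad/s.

The added mass arrives with no angular momentum about the axis, and any external torque about the axis is negligible, so the system's angular momentum is conserved.
Added inertia Σmr² = (1.96)(0.106)² = 0.02202 kg·m²; I_f = 0.09900 + 0.02202 = 0.1210 kg·m².
ω_f = I_p ω_i / I_f = (0.09900)(1.58) / 0.1210 = 1.292 rad/s.

ω_f ≈ 1.29 rad/s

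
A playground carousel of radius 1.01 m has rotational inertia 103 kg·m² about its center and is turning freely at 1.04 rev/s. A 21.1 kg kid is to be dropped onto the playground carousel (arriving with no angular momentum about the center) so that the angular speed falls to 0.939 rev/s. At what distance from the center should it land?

r ≈ 0.725 m

No external torque acts about the center; L_before = L_after.
I_p ω_i = (I_p + m r²) ω_f ⇒ m r² = I_p(ω_i/ω_f − 1) = 103.0(1.04/0.939 − 1) = 11.08 kg·m².
r = √(11.08/21.1) = 0.7246 m.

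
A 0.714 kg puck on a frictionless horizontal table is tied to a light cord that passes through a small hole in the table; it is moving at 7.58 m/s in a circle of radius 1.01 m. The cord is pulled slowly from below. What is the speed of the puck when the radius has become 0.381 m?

v₂ ≈ 20.1 m/s

The only horizontal force on the mass is along the cord (radial), so it exerts no torque about the hole and angular momentum m v r is conserved.
v₂ = v₁ r₁ / r₂ = (7.58)(1.01) / (0.381) = 20.09 m/s.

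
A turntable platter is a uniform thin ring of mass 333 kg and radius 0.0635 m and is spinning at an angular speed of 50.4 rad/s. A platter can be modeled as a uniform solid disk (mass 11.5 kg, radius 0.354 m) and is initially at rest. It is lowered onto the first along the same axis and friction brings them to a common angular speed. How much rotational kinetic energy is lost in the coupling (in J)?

ΔKE lost ≈ 596 J

The coupling torques are internal; angular momentum about the shared axis is conserved.
Moments of inertia: I_A = (333)(0.0635)² = 1.343 kg·m²; I_B = ½(11.5)(0.354)² = 0.7206 kg·m².
Taking A's sense as positive: L = (1.343)(50.4) = 67.67 kg·m²·rad/s.
Combined I = 1.343 + 0.7206 = 2.063 kg·m².
ω_f = L / I = 67.67 / 2.063 = 32.80 rad/s.
KE_i = ½ΣIω² = 1705 J; KE_f = ½(2.063)(32.80)² = 1110 J.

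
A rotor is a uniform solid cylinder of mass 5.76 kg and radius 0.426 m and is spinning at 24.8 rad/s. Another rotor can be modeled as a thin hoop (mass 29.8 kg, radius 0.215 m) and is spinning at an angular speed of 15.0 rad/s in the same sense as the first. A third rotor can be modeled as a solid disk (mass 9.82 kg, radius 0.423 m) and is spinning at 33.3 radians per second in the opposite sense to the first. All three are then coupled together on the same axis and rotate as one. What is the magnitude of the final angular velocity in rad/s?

|ω_f| ≈ 1.57 rad/s

No external torque acts about the common axis, so total angular momentum is conserved.
Moments of inertia: I_A = ½(5.76)(0.426)² = 0.5227 kg·m²; I_B = (29.8)(0.215)² = 1.378 kg·m²; I_C = ½(9.82)(0.423)² = 0.8785 kg·m².
Taking A's sense as positive: L = (0.5227)(24.8) + (1.378)(15.0) − (0.8785)(33.3) = 4.369 kg·m²·rad/s.
Combined I = 0.5227 + 1.378 + 0.8785 = 2.779 kg·m².
ω_f = L / I = 4.369 / 2.779 = 1.572 rad/s.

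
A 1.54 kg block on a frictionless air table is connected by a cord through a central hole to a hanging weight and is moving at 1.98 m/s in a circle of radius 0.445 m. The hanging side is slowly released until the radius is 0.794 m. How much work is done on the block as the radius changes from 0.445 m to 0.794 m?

W ≈ -2.07 J

Central (radial) force ⇒ zero torque about the center ⇒ m v r is constant.
v₂ = v₁ r₁ / r₂ = (1.98)(0.445) / (0.794) = 1.110 m/s.
W = ΔKE = ½m(v₂² − v₁²) = -2.071 J.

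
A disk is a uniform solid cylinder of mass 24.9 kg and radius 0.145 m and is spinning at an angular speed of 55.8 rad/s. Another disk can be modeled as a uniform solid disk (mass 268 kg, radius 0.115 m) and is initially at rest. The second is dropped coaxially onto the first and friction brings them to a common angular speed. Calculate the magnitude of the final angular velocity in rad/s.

|ω_f| ≈ 7.18 rad/s

No external torque acts about the common axis, so total angular momentum is conserved.
Moments of inertia: I_A = ½(24.9)(0.145)² = 0.2618 kg·m²; I_B = ½(268)(0.115)² = 1.772 kg·m².
Taking A's sense as positive: L = (0.2618)(55.8) = 14.61 kg·m²·rad/s.
Combined I = 0.2618 + 1.772 = 2.034 kg·m².
ω_f = L / I = 14.61 / 2.034 = 7.181 rad/s.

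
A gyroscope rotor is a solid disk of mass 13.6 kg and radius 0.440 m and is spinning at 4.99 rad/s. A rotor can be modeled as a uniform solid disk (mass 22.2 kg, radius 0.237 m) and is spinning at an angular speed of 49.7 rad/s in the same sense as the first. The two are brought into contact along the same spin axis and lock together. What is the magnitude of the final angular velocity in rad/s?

No external torque acts about the common axis, so total angular momentum is conserved.
Moments of inertia: I_A = ½(13.6)(0.440)² = 1.316 kg·m²; I_B = ½(22.2)(0.237)² = 0.6235 kg·m².
Taking A's sense as positive: L = (1.316)(4.99) + (0.6235)(49.7) = 37.56 kg·m²·rad/s.
Combined I = 1.316 + 0.6235 = 1.940 kg·m².
ω_f = L / I = 37.56 / 1.940 = 19.36 rad/s.

|ω_f| ≈ 19.4 rad/s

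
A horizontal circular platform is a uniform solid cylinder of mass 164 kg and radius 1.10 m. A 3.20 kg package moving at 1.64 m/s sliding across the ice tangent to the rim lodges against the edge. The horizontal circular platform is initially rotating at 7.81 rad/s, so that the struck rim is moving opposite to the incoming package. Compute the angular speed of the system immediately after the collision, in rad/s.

The axle reaction passes through the central axle and exerts no torque about it; angular momentum about the central axle is conserved through the impact.
I_p = ½(164)(1.10)² = 99.22 kg·m². Taking the sense of the package's angular momentum as positive, L_{package} = m v R = (3.20)(1.64)(1.10) = 5.773 kg·m²/s.
L_i = −I_p ω_p + m v R = −(99.22)(7.81) + 5.773 = -769.1 kg·m²/s.
After sticking, I_f = I_p + m R² = 99.22 + (3.20)(1.10)² = 103.1 kg·m².
ω_f = L_i / I_f = -769.1 / 103.1 = -7.461 rad/s.

|ω_f| ≈ 7.46 rad/s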